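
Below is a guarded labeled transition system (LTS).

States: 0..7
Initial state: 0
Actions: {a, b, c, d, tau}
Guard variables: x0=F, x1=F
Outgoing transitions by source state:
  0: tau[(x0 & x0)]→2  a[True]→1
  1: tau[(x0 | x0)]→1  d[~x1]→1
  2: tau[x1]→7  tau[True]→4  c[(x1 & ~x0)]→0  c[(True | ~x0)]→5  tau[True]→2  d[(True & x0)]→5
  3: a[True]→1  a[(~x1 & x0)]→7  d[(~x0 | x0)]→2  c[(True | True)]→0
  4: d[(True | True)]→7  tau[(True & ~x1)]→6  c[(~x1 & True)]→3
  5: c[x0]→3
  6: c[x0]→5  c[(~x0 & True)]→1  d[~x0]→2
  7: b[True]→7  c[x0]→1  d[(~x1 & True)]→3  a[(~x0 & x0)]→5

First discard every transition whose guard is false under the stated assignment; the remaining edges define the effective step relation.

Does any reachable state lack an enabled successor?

Reach set: {0,1}
  0: a→1  [1 out]
  1: d→1  [1 out]

Answer: DEADLOCK-FREE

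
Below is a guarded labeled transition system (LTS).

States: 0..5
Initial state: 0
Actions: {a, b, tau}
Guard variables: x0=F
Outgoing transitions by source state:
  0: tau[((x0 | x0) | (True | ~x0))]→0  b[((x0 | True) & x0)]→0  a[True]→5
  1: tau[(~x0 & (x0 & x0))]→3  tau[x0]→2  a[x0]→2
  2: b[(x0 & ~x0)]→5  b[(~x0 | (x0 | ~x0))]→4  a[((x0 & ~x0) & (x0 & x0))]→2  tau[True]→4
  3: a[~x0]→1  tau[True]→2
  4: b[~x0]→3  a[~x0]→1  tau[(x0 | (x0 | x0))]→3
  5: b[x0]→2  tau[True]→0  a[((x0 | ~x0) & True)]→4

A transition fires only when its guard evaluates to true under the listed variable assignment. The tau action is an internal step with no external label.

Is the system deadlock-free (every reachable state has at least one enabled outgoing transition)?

Reachable = {0,1,2,3,4,5}
  0: a→5  tau→0  [2 exit(s)]
  1: ∅  [deadlock]
  2: b→4  tau→4  [2 exit(s)]
  3: a→1  tau→2  [2 exit(s)]
  4: a→1  b→3  [2 exit(s)]
  5: a→4  tau→0  [2 exit(s)]
witness 1: a·a·a

Answer: DEADLOCK at state 1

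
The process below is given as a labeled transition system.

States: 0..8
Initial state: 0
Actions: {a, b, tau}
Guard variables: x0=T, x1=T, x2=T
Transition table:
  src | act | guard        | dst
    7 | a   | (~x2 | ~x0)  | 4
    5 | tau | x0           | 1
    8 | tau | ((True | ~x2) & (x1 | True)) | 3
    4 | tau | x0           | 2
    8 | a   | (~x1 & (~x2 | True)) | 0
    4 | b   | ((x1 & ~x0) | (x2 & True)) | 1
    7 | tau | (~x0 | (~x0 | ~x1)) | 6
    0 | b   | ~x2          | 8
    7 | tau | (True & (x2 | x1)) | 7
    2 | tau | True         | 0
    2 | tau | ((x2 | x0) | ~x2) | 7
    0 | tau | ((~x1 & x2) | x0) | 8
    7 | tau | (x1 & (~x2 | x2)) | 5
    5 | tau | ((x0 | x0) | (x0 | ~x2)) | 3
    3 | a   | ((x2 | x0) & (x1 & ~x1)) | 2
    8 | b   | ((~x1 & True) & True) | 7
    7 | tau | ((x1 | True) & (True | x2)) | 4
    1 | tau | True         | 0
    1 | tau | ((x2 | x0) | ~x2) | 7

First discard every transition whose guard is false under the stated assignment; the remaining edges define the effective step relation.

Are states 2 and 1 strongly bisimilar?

Answer: BISIMILAR

Trace:
Refine partition for ~:
  P[0] = {{0,1,2,3,4,5,6,7,8}}
  P[1] = {{0,1,2,5,7,8},{3,6},{4}}
  P[2] = {{0,1,2},{3,6},{4},{5},{7},{8}}
  P[3] = {{0},{1,2},{3,6},{4},{5},{7},{8}}
Fixed point at round 4; 7 class(es).
2∈{1,2}, 1∈{1,2}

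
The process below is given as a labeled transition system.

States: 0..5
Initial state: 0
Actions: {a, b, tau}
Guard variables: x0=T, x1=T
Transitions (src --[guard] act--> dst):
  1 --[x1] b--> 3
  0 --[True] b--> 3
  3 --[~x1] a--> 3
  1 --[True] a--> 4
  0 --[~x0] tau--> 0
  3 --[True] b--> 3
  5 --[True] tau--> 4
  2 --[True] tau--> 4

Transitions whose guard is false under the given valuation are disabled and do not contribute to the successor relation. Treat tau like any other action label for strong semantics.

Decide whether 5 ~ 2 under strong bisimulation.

Bisimulation quotient by refinement:
  round 0: {{0,1,2,3,4,5}}
  round 1: {{0,3},{1},{2,5},{4}}
Fixed point at round 2; 4 class(es).
[5]={2,5}  [2]={2,5}

Answer: BISIMILAR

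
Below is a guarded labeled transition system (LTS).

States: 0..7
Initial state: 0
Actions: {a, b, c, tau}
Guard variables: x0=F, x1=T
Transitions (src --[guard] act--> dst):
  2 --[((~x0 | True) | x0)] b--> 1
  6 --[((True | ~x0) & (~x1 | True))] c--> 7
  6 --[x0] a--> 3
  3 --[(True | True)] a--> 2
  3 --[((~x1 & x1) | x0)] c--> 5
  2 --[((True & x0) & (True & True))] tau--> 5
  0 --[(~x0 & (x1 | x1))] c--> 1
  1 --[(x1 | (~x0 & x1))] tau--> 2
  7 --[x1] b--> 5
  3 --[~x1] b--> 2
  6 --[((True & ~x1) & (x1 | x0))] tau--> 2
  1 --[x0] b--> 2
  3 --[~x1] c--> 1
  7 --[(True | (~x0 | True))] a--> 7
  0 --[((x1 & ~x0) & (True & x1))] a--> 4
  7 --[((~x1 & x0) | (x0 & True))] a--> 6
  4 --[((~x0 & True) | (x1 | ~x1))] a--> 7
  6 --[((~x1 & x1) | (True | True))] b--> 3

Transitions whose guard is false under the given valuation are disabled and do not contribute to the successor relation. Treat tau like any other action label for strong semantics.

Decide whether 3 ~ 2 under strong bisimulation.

Bisimulation quotient by refinement:
  round 0: {{0,1,2,3,4,5,6,7}}
  round 1: {{0},{1},{2},{3,4},{5},{6},{7}}
  round 2: {{0},{1},{2},{3},{4},{5},{6},{7}}
stable after 3 split(s): 8 block(s)
[3]={3}  [2]={2}

Answer: NOT BISIMILAR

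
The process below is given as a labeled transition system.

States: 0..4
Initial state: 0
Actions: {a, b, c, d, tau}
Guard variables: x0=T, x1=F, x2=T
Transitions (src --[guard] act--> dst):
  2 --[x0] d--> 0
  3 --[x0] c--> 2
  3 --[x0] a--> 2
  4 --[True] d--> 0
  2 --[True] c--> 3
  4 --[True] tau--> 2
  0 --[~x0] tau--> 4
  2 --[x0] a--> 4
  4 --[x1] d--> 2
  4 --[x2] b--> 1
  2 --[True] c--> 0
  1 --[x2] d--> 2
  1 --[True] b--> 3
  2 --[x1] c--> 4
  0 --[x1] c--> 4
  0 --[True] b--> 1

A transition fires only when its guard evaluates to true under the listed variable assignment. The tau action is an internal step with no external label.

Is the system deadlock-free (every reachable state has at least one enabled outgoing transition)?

R = {0,1,2,3,4}
  0: b→1  [deg 1]
  1: b→3  d→2  [deg 2]
  2: a→4  c→0  c→3  d→0  [deg 4]
  3: a→2  c→2  [deg 2]
  4: b→1  d→0  tau→2  [deg 3]

Answer: DEADLOCK-FREE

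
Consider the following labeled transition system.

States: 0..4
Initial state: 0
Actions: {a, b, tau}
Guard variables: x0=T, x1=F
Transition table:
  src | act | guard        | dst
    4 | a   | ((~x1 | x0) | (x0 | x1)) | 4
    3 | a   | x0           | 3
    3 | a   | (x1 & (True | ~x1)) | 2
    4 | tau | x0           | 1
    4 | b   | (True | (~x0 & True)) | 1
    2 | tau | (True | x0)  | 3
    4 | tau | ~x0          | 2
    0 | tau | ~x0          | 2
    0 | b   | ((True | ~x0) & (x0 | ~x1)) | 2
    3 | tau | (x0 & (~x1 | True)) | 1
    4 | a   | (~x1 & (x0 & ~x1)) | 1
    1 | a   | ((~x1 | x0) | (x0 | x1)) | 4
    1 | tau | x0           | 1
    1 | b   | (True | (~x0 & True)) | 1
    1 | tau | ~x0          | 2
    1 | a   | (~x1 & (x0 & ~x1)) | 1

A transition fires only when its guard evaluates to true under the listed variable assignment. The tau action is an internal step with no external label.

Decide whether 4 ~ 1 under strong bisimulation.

Refine partition for ~:
  π0 = {{0,1,2,3,4}}
  π1 = {{0},{1,4},{2},{3}}
4 equivalence class(es) (converged in 2)
4∈{1,4}, 1∈{1,4}

Answer: BISIMILAR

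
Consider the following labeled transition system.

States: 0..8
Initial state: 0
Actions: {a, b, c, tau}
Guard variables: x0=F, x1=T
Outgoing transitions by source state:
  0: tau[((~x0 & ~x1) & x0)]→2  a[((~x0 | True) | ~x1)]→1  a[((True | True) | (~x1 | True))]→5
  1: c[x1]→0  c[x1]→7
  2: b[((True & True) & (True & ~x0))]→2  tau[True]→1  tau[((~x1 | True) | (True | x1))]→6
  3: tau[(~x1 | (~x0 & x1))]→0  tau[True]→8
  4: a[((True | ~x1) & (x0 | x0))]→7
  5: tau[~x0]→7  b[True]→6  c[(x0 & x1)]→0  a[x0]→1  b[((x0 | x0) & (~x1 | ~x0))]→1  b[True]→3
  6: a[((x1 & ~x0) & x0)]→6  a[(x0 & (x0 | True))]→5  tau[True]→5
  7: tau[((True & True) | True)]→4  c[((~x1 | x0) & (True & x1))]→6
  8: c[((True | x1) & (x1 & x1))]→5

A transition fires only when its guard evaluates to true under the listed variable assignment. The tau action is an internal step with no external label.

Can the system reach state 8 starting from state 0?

After dropping false guards: 15 live edges.
L0 = {0}
L1 = {1,5}  now seen {0,1,5}
L2 = {3,6,7}  now seen {0,1,3,5,6,7}
L3 = {4,8}  now seen {0,1,3,4,5,6,7,8}
Reach set: {0,1,3,4,5,6,7,8}
trace reaching 8: a·b·tau

Answer: REACHABLE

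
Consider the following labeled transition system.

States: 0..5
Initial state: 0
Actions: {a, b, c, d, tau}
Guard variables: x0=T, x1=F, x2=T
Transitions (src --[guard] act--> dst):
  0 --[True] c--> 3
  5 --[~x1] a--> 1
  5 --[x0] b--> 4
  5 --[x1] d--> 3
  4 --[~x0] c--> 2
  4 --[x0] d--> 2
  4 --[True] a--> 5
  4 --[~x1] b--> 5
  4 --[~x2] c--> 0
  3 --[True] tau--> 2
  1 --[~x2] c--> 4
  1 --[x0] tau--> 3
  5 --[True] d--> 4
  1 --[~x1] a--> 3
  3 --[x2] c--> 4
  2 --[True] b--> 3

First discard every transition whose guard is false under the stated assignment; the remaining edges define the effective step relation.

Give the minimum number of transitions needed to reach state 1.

Answer: 4

Trace:
Layered search for 1:
  L0 = {0}
  L1 = {3}
  L2 = {2,4}
  L3 = {5}
  L4 = {1}
1 enters at depth 4; path c·c·a·a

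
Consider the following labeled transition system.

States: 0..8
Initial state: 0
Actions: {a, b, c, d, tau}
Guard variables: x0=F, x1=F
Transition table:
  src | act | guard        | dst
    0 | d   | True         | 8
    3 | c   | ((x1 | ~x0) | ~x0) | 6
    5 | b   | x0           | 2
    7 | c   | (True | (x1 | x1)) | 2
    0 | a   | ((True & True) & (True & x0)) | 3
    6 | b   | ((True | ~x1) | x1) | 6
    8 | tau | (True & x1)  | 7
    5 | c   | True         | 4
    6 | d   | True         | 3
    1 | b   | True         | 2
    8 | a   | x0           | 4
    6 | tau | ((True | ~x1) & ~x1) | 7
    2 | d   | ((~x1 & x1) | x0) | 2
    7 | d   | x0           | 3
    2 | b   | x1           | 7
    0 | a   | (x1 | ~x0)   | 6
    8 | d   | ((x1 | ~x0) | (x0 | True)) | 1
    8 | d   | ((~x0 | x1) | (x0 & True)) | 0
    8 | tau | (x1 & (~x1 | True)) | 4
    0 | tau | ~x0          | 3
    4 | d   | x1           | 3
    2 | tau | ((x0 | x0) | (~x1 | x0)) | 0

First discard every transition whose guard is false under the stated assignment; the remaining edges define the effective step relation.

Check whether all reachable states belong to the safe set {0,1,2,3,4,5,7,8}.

Answer: INVARIANT VIOLATED at state 6

Working:
Inv-set: {0,1,2,3,4,5,7,8}
Reachable = {0,1,2,3,6,7,8}
  0: safe
  1: safe
  2: safe
  3: safe
  6: VIOLATES
  7: safe
  8: safe
witness against invariant: a → 6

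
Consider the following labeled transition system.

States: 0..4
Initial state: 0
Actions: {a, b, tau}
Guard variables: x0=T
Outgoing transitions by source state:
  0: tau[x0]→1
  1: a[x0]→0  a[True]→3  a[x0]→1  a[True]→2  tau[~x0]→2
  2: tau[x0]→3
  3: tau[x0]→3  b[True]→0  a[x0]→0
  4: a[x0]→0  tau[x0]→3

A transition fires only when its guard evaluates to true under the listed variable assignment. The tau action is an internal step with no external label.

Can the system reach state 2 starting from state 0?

After dropping false guards: 11 live edges.
Layer 0: {0}
Layer 1: {1}  total {0,1}
Layer 2: {2,3}  total {0,1,2,3}
R = {0,1,2,3}
witness 2: tau·a

Answer: REACHABLE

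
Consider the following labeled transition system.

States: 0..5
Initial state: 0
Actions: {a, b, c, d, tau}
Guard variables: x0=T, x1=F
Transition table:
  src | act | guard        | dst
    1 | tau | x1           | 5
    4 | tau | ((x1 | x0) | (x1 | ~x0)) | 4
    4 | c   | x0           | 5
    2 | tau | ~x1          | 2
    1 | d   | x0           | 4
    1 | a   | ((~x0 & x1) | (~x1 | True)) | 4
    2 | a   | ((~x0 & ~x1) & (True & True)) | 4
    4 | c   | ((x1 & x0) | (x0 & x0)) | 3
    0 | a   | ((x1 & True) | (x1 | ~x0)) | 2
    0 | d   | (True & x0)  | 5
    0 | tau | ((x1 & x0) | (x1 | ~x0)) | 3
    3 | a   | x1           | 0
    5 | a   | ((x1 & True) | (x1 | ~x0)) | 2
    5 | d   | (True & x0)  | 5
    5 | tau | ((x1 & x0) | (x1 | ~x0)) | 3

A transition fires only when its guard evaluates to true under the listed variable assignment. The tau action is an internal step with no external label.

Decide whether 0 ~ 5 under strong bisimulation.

Compute ~ classes (split until stable):
  π0 = {{0,1,2,3,4,5}}
  π1 = {{0,5},{1},{2},{3},{4}}
stable after 2 split(s): 5 block(s)
0∈{0,5}, 5∈{0,5}

Answer: BISIMILAR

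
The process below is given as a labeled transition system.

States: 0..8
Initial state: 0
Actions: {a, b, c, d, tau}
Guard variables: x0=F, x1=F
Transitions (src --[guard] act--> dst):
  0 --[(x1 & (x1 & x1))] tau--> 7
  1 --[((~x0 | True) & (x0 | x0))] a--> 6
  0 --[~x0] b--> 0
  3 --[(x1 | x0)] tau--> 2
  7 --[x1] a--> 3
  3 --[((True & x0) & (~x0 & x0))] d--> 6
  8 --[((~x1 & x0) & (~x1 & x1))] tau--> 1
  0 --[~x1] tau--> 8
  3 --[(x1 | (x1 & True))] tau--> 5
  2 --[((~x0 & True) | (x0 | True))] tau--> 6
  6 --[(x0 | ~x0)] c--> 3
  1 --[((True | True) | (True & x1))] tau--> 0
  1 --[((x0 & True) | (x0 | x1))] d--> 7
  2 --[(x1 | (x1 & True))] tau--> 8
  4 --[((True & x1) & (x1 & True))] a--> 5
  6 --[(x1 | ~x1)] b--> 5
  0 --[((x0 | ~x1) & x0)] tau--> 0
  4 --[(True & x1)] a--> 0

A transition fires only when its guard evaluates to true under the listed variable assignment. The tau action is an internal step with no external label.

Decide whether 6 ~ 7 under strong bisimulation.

Answer: NOT BISIMILAR

Trace:
Refine partition for ~:
  P[0] = {{0,1,2,3,4,5,6,7,8}}
  P[1] = {{0},{1,2},{3,4,5,7,8},{6}}
  P[2] = {{0},{1},{2},{3,4,5,7,8},{6}}
5 equivalence class(es) (converged in 3)
6∈{6}, 7∈{3,4,5,7,8}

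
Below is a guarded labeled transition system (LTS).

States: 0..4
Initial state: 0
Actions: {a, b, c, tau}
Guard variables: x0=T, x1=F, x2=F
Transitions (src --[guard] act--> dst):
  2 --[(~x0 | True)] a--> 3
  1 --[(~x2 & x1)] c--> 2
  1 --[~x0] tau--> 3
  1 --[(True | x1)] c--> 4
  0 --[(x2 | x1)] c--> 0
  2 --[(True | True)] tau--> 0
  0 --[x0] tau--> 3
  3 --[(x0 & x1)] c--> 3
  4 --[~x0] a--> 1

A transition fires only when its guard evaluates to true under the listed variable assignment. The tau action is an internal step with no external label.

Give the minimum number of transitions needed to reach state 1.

BFS to 1:
  depth 0: {0}
  depth 1: {3}
1 never appears.

Answer: UNREACHABLE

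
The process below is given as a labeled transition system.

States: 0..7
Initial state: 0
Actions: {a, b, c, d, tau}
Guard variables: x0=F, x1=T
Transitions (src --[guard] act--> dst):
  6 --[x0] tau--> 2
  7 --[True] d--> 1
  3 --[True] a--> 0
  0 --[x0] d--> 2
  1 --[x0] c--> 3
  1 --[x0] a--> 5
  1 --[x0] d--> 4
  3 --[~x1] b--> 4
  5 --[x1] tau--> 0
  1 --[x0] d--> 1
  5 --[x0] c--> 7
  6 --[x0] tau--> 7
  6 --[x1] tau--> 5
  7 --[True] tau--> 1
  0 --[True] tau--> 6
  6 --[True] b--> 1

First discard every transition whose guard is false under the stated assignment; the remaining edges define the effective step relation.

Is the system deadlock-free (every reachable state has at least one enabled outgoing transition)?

R = {0,1,5,6}
  0: tau→6  [1 exit(s)]
  1: ∅  [STUCK]
  5: tau→0  [1 exit(s)]
  6: b→1  tau→5  [2 exit(s)]
trace reaching 1: tau·b

Answer: DEADLOCK at state 1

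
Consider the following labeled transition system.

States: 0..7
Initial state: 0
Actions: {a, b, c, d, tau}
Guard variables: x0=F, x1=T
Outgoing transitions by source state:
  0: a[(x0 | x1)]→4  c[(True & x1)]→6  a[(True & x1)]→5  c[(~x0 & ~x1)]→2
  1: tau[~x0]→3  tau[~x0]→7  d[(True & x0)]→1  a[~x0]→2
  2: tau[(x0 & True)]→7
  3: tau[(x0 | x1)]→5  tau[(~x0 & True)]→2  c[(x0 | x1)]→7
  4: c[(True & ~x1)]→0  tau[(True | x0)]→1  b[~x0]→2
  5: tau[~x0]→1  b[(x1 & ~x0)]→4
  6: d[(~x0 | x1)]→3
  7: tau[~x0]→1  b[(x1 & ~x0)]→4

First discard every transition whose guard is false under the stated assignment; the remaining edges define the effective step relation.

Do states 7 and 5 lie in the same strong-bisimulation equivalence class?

Answer: BISIMILAR

Trace:
Bisimulation quotient by refinement:
  P[0] = {{0,1,2,3,4,5,6,7}}
  P[1] = {{0},{1},{2},{3},{4,5,7},{6}}
  P[2] = {{0},{1},{2},{3},{4},{5,7},{6}}
Fixed point at round 3; 7 class(es).
class of 7: {5,7}; class of 5: {5,7}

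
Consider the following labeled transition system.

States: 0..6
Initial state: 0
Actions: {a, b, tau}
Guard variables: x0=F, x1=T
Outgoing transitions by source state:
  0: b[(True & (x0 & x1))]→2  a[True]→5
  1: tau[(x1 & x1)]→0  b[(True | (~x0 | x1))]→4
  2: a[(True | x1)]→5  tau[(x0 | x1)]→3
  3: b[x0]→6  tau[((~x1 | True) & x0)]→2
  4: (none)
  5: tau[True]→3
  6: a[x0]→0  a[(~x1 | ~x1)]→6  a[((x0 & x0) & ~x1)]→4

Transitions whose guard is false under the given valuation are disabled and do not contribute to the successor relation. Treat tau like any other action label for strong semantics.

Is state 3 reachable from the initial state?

Guard filter leaves 6 enabled edge(s).
Layer 0: {0}
Layer 1: {5}  now seen {0,5}
Layer 2: {3}  now seen {0,3,5}
Reach set: {0,3,5}
trace reaching 3: a·tau

Answer: REACHABLE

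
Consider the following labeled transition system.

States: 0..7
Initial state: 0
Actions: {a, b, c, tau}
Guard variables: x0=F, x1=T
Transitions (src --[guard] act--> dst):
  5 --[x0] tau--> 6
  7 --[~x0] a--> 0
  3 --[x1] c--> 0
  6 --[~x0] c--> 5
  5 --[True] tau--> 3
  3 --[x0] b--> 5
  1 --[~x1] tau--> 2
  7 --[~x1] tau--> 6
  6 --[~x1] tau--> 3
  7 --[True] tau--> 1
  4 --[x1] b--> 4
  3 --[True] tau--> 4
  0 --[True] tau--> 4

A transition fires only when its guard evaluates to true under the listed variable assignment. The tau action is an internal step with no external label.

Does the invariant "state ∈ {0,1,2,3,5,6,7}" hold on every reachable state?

Allowed set {0,1,2,3,5,6,7}
Reachable = {0,4}
  0: ✓
  4: outside
reach 4 via tau — violates

Answer: INVARIANT VIOLATED at state 4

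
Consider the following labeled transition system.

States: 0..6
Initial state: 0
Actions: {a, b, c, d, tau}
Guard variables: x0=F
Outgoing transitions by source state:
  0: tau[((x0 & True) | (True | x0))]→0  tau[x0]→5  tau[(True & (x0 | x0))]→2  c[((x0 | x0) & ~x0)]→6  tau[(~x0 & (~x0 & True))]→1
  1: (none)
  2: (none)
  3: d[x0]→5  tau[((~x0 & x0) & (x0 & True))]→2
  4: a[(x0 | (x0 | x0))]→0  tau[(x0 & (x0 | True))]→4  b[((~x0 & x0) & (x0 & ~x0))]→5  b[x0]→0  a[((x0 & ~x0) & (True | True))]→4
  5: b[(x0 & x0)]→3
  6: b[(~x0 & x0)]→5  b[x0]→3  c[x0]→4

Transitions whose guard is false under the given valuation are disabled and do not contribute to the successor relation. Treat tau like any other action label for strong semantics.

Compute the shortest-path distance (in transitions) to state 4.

Answer: UNREACHABLE

Analysis:
Layered search for 4:
  Layer 0: {0}
  Layer 1: {1}
4 never appears.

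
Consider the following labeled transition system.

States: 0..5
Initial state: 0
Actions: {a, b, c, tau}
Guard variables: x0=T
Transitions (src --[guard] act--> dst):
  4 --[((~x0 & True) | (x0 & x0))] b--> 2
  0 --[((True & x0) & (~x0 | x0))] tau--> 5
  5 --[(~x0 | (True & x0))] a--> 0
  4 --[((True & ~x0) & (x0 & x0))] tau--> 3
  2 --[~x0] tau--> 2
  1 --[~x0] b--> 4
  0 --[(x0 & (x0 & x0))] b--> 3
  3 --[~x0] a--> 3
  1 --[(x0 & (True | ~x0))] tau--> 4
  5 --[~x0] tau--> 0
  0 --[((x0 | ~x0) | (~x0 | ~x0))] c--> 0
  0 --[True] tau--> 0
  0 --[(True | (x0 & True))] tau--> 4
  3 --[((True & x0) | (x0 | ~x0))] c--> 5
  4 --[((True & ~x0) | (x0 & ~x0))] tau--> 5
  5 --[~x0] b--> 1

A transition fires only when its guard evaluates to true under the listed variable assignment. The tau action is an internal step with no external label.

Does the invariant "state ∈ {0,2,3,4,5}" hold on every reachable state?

Answer: INVARIANT HOLDS

Trace:
Safe = {0,2,3,4,5}
Reach set: {0,2,3,4,5}
  0: safe
  2: safe
  3: safe
  4: safe
  5: safe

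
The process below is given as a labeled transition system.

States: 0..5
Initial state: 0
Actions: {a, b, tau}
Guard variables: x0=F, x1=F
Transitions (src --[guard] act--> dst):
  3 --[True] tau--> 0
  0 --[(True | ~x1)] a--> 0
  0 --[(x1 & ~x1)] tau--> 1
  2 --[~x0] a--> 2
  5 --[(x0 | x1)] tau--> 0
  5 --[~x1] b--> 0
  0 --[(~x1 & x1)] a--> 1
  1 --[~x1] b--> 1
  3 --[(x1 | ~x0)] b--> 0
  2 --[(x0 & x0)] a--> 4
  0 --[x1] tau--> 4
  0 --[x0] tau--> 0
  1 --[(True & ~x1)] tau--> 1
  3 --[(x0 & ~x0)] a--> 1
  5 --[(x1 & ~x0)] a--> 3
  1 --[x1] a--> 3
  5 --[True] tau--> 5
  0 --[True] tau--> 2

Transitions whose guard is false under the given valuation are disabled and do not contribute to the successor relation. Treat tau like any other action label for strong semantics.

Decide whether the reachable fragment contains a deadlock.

Answer: DEADLOCK-FREE

Working:
Reach set: {0,2}
  0: a→0  tau→2  [2 exit(s)]
  2: a→2  [1 exit(s)]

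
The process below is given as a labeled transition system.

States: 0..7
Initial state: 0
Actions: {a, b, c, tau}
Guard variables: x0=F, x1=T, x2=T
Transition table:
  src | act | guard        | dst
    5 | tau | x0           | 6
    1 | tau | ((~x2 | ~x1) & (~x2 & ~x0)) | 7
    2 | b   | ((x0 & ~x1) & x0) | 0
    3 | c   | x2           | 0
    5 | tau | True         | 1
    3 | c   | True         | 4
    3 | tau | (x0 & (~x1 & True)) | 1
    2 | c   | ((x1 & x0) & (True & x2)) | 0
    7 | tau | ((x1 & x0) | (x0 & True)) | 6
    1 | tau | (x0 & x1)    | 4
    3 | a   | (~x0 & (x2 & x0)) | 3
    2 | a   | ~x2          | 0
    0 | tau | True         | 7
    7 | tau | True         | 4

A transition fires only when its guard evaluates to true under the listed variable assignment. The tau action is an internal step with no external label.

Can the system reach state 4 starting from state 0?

Answer: REACHABLE

Trace:
5 transition(s) survive guard evaluation.
Layer 0: {0}
Layer 1: {7}  total {0,7}
Layer 2: {4}  total {0,4,7}
Reachable = {0,4,7}
Path to 4: tau·tau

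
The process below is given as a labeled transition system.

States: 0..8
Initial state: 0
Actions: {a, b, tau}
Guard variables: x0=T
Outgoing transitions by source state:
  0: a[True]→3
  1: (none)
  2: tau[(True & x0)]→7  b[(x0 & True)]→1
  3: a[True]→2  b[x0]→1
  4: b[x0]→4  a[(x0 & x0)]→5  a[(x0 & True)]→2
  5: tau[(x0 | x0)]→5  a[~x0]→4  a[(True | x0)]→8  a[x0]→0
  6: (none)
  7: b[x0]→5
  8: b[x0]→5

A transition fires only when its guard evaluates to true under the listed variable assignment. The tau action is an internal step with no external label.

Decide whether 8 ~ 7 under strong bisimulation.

Compute ~ classes (split until stable):
  P[0] = {{0,1,2,3,4,5,6,7,8}}
  P[1] = {{0},{1,6},{2},{3,4},{5},{7,8}}
  P[2] = {{0},{1,6},{2},{3},{4},{5},{7,8}}
Fixed point at round 3; 7 class(es).
8∈{7,8}, 7∈{7,8}

Answer: BISIMILAR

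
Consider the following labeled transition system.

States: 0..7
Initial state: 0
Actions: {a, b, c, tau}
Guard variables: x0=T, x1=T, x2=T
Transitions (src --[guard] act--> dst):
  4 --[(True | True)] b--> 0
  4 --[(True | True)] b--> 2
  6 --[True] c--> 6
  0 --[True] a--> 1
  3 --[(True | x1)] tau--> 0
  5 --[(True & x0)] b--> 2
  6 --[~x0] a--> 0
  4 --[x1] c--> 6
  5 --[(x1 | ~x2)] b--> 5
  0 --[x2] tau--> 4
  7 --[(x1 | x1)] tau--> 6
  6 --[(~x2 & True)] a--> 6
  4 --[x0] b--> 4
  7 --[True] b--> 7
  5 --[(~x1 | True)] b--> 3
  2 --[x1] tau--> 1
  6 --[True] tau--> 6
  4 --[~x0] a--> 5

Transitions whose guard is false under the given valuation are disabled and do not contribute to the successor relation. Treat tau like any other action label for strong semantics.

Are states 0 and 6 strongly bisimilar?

Answer: NOT BISIMILAR

Trace:
Bisimulation quotient by refinement:
  P[0] = {{0,1,2,3,4,5,6,7}}
  P[1] = {{0},{1},{2,3},{4},{5},{6},{7}}
  P[2] = {{0},{1},{2},{3},{4},{5},{6},{7}}
Fixed point at round 3; 8 class(es).
[0]={0}  [6]={6}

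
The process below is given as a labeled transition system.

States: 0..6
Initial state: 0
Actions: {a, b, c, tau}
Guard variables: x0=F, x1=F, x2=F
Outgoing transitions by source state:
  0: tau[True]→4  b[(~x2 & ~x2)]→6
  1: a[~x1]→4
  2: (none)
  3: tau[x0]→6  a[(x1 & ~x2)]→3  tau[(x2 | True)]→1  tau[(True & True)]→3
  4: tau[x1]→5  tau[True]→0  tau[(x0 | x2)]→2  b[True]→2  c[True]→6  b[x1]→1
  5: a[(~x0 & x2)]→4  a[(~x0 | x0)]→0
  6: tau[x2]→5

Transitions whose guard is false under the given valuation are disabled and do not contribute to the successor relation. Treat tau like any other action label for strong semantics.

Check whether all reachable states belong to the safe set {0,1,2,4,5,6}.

Answer: INVARIANT HOLDS

Trace:
Inv-set: {0,1,2,4,5,6}
Reachable = {0,2,4,6}
  0: ok
  2: ok
  4: ok
  6: ok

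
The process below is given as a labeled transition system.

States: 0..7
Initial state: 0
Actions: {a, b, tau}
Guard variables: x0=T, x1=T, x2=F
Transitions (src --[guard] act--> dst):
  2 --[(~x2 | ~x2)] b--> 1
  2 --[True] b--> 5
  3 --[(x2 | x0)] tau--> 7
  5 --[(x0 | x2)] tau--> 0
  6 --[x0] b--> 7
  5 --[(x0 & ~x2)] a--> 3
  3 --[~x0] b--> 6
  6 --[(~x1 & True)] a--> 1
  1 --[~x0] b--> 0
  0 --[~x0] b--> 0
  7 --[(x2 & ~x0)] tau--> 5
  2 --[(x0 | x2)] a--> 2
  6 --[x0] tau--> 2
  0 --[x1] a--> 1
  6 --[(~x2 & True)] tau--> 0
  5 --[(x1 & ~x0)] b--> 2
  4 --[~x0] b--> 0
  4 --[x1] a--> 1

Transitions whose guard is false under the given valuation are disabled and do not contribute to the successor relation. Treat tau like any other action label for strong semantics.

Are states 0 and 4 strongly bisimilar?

Answer: BISIMILAR

Trace:
Bisimulation quotient by refinement:
  P[0] = {{0,1,2,3,4,5,6,7}}
  P[1] = {{0,4},{1,7},{2},{3},{5},{6}}
6 equivalence class(es) (converged in 2)
class of 0: {0,4}; class of 4: {0,4}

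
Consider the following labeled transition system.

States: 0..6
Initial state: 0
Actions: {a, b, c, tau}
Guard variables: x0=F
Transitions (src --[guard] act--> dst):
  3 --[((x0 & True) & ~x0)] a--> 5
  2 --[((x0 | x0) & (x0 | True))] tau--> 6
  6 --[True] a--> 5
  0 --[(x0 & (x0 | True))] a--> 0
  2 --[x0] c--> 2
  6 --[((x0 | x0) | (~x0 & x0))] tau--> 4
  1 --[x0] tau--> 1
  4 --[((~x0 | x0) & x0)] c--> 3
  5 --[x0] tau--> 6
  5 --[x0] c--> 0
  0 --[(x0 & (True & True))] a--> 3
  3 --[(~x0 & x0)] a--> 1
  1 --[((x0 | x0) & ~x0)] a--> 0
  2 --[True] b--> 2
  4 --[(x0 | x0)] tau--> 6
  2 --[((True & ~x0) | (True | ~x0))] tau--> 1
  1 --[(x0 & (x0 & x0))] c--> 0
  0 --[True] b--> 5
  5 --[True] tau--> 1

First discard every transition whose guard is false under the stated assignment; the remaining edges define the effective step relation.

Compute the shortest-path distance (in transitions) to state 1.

Answer: 2

Working:
Breadth-first toward 1:
  L0 = {0}
  L1 = {5}
  L2 = {1}
depth(1)=2, e.g. b·tau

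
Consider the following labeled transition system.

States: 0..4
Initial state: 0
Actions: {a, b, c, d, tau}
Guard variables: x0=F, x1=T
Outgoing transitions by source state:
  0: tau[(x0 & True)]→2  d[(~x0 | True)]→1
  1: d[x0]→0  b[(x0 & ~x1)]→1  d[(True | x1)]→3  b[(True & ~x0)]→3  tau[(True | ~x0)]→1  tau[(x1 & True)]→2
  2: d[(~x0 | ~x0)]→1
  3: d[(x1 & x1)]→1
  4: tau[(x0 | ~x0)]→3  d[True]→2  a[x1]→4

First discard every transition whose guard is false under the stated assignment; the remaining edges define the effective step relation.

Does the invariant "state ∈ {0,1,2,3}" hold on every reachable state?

Safe = {0,1,2,3}
Reachable = {0,1,2,3}
  0: ok
  1: ok
  2: ok
  3: ok

Answer: INVARIANT HOLDS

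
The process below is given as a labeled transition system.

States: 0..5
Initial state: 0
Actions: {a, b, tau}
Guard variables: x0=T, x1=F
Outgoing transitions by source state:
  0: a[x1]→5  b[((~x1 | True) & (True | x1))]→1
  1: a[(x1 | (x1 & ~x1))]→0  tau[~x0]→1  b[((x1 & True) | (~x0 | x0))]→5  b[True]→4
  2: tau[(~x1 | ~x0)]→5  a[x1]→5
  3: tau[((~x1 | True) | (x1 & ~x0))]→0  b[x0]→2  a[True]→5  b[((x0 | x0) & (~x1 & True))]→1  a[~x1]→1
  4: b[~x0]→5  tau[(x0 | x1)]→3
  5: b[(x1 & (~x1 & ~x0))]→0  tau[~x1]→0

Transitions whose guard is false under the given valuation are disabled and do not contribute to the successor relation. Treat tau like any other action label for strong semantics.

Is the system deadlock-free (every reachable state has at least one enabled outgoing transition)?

Reachable = {0,1,2,3,4,5}
  0: b→1  [1 exit(s)]
  1: b→4  b→5  [2 exit(s)]
  2: tau→5  [1 exit(s)]
  3: a→1  a→5  b→1  b→2  tau→0  [5 exit(s)]
  4: tau→3  [1 exit(s)]
  5: tau→0  [1 exit(s)]

Answer: DEADLOCK-FREE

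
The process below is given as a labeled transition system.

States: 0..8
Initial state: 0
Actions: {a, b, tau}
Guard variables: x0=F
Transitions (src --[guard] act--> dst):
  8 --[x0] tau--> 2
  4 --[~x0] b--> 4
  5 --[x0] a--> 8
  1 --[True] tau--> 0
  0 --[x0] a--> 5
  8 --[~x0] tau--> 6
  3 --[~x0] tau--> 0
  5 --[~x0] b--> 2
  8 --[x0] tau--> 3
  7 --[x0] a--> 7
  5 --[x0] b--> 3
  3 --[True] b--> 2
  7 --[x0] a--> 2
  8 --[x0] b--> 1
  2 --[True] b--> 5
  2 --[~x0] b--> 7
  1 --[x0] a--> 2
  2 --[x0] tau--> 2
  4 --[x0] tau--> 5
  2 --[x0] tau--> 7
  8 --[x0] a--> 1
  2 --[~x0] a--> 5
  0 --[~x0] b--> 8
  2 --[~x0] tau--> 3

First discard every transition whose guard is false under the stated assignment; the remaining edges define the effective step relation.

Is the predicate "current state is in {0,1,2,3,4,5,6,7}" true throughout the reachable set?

Answer: INVARIANT VIOLATED at state 8

Working:
Allowed set {0,1,2,3,4,5,6,7}
Reach set: {0,6,8}
  0: safe
  6: safe
  8: ✗ unsafe
reach 8 via b — violates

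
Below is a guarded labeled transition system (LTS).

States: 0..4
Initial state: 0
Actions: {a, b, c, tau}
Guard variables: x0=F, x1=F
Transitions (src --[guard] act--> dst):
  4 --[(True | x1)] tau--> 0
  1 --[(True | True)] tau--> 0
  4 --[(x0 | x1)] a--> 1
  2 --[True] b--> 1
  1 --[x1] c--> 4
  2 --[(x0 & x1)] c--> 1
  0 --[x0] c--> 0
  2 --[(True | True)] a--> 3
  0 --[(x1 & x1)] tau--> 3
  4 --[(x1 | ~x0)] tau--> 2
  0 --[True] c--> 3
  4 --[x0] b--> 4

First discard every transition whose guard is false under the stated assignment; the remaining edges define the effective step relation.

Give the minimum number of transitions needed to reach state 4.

Answer: UNREACHABLE

Analysis:
BFS to 4:
  Layer 0: {0}
  Layer 1: {3}
4 never appears.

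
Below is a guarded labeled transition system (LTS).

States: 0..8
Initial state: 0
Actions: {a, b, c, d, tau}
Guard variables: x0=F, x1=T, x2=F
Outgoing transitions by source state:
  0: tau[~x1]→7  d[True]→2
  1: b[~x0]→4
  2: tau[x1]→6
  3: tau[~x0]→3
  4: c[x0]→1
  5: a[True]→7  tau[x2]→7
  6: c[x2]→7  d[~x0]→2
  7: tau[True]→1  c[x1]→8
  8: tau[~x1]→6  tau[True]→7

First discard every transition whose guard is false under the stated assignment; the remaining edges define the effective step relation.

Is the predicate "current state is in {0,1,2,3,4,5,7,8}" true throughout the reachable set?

Answer: INVARIANT VIOLATED at state 6

Analysis:
Allowed set {0,1,2,3,4,5,7,8}
Reachable = {0,2,6}
  0: ok
  2: ok
  6: ✗ unsafe
counterexample path to 6: d·tau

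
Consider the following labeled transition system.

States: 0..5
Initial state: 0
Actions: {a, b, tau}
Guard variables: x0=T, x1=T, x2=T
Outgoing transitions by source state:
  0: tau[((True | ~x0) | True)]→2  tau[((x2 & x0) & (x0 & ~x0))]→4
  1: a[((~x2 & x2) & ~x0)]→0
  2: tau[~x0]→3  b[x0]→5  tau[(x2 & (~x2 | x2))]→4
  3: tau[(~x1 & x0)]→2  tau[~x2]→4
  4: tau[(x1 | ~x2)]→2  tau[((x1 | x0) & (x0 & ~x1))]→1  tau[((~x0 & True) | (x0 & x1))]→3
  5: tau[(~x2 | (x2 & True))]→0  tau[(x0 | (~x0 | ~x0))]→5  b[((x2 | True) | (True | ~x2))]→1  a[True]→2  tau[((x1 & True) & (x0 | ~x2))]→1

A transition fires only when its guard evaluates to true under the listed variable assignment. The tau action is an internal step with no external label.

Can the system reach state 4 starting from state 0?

Answer: REACHABLE

Analysis:
After dropping false guards: 10 live edges.
L0 = {0}
L1 = {2}  total {0,2}
L2 = {4,5}  total {0,2,4,5}
L3 = {1,3}  total {0,1,2,3,4,5}
R = {0,1,2,3,4,5}
witness 4: tau·tau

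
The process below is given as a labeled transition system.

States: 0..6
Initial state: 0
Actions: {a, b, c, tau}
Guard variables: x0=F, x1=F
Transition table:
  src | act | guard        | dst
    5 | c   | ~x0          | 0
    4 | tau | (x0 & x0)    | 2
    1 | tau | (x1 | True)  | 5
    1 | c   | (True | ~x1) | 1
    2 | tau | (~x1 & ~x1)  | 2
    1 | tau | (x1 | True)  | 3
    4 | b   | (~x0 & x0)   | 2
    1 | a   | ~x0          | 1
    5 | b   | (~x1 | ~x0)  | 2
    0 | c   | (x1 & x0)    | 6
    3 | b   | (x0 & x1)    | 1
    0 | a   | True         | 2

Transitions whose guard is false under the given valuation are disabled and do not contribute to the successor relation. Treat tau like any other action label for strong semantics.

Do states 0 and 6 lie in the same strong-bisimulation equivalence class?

Compute ~ classes (split until stable):
  round 0: {{0,1,2,3,4,5,6}}
  round 1: {{0},{1},{2},{3,4,6},{5}}
Fixed point at round 2; 5 class(es).
class of 0: {0}; class of 6: {3,4,6}

Answer: NOT BISIMILAR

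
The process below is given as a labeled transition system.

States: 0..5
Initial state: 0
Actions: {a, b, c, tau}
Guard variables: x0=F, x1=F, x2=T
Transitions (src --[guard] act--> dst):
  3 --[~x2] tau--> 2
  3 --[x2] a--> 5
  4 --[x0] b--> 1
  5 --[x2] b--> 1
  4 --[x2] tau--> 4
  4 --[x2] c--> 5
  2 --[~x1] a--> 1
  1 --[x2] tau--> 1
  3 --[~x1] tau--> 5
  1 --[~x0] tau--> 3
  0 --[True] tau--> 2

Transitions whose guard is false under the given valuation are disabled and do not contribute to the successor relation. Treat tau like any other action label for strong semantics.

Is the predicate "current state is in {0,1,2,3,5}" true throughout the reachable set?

Answer: INVARIANT HOLDS

Analysis:
Allowed set {0,1,2,3,5}
R = {0,1,2,3,5}
  0: ✓
  1: ✓
  2: ✓
  3: ✓
  5: ✓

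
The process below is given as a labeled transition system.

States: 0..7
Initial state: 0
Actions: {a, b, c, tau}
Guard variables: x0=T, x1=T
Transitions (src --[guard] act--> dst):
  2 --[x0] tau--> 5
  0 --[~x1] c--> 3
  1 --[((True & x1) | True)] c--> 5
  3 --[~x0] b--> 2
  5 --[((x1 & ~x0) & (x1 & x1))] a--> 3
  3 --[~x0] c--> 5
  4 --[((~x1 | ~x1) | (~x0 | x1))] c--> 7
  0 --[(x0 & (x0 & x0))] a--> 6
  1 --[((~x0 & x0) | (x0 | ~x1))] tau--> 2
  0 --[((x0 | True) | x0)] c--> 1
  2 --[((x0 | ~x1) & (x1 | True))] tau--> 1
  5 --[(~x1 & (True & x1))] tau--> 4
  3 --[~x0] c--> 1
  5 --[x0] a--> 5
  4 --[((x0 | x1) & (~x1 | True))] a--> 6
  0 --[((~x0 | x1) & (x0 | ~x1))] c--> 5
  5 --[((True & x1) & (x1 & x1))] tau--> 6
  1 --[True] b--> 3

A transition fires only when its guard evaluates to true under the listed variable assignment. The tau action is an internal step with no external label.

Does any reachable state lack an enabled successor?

Answer: DEADLOCK at state 3

Working:
Reach set: {0,1,2,3,5,6}
  0: a→6  c→1  c→5  [3 out]
  1: b→3  c→5  tau→2  [3 out]
  2: tau→1  tau→5  [2 out]
  3: ∅  [STUCK]
  5: a→5  tau→6  [2 out]
  6: ∅  [STUCK]
trace reaching 3: c·b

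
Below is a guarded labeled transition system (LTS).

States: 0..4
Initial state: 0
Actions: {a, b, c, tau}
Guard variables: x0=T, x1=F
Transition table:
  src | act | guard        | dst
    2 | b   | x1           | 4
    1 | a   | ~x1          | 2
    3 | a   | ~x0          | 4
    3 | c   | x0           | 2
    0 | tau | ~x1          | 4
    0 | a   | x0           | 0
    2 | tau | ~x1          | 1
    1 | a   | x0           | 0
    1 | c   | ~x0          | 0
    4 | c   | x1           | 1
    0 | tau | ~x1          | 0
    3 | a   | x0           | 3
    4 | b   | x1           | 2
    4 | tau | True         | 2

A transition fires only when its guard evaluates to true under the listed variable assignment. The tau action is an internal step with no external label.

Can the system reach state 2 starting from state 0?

Answer: REACHABLE

Trace:
9 transition(s) survive guard evaluation.
depth 0: {0}
depth 1: {4}  cumulative {0,4}
depth 2: {2}  cumulative {0,2,4}
depth 3: {1}  cumulative {0,1,2,4}
Reachable = {0,1,2,4}
trace reaching 2: tau·tau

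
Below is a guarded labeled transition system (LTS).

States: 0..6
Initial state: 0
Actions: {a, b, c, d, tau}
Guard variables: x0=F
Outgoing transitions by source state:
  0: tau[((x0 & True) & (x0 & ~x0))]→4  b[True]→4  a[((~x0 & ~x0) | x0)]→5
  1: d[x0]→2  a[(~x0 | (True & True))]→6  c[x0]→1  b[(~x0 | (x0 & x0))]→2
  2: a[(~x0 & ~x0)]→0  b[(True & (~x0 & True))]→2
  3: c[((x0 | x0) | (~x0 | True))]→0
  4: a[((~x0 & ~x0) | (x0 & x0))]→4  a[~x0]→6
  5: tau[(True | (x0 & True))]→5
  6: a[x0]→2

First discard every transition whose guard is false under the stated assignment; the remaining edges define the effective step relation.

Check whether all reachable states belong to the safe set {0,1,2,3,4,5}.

Answer: INVARIANT VIOLATED at state 6

Analysis:
Inv-set: {0,1,2,3,4,5}
R = {0,4,5,6}
  0: ok
  4: ok
  5: ok
  6: VIOLATES
witness against invariant: b·a → 6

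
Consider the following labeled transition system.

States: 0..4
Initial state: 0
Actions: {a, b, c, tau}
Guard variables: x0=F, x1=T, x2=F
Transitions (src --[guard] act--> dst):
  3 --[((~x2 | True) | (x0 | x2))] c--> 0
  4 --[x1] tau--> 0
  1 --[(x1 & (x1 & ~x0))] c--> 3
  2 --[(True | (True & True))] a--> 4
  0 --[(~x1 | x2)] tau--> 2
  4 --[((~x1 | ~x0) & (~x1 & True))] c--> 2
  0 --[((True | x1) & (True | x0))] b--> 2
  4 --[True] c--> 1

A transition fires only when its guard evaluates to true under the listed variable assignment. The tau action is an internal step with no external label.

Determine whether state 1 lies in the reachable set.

Guard filter leaves 6 enabled edge(s).
depth 0: {0}
depth 1: {2}  total {0,2}
depth 2: {4}  total {0,2,4}
depth 3: {1}  total {0,1,2,4}
depth 4: {3}  total {0,1,2,3,4}
R = {0,1,2,3,4}
witness 1: b·a·c

Answer: REACHABLE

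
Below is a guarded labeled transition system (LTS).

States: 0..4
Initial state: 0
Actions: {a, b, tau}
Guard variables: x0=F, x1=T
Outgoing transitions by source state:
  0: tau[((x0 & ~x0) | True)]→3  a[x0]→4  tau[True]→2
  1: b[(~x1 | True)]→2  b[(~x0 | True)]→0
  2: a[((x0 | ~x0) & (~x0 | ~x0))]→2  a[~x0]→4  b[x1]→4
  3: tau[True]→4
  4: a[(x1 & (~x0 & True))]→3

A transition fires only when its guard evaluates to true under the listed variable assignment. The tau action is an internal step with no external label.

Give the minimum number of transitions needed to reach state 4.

Answer: 2

Trace:
Breadth-first toward 4:
  Layer 0: {0}
  Layer 1: {2,3}
  Layer 2: {4}
first hit 4 at d=2 via tau·a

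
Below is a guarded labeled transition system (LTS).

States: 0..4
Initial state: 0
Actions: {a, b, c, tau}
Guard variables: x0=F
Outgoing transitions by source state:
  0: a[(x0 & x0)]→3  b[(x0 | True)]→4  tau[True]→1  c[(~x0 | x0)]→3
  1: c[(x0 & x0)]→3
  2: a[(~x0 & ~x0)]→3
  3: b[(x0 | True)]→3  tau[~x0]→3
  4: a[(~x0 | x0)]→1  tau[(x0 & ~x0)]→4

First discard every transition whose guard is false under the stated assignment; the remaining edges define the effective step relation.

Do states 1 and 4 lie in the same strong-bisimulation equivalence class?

Refine partition for ~:
  round 0: {{0,1,2,3,4}}
  round 1: {{0},{1},{2,4},{3}}
  round 2: {{0},{1},{2},{3},{4}}
stable after 3 split(s): 5 block(s)
class of 1: {1}; class of 4: {4}

Answer: NOT BISIMILAR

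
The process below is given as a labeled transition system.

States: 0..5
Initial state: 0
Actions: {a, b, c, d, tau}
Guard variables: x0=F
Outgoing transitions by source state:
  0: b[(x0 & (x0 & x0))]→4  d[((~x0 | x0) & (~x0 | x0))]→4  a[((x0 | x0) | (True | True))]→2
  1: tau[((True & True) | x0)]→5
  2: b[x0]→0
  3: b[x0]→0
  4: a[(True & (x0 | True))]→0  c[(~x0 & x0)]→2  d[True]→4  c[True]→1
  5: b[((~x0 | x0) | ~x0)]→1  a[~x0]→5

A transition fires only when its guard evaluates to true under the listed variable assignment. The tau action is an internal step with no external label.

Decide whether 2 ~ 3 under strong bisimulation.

Refine partition for ~:
  P[0] = {{0,1,2,3,4,5}}
  P[1] = {{0},{1},{2,3},{4},{5}}
5 equivalence class(es) (converged in 2)
2∈{2,3}, 3∈{2,3}

Answer: BISIMILAR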